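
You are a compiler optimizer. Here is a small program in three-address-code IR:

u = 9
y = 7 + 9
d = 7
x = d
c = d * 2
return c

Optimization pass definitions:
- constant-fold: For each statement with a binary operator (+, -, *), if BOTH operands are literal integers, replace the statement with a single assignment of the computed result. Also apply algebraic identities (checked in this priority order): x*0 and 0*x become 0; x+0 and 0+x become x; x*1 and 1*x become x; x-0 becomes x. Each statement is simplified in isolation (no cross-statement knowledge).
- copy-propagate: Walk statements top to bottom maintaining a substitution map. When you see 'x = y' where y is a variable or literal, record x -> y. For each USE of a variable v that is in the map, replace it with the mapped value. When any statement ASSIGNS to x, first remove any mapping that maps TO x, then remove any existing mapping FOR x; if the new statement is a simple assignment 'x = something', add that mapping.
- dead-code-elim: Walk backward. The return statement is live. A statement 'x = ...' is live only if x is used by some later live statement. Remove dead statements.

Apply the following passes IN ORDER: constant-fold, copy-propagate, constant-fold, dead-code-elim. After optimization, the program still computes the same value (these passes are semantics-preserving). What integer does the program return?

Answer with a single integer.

Initial IR:
  u = 9
  y = 7 + 9
  d = 7
  x = d
  c = d * 2
  return c
After constant-fold (6 stmts):
  u = 9
  y = 16
  d = 7
  x = d
  c = d * 2
  return c
After copy-propagate (6 stmts):
  u = 9
  y = 16
  d = 7
  x = 7
  c = 7 * 2
  return c
After constant-fold (6 stmts):
  u = 9
  y = 16
  d = 7
  x = 7
  c = 14
  return c
After dead-code-elim (2 stmts):
  c = 14
  return c
Evaluate:
  u = 9  =>  u = 9
  y = 7 + 9  =>  y = 16
  d = 7  =>  d = 7
  x = d  =>  x = 7
  c = d * 2  =>  c = 14
  return c = 14

Answer: 14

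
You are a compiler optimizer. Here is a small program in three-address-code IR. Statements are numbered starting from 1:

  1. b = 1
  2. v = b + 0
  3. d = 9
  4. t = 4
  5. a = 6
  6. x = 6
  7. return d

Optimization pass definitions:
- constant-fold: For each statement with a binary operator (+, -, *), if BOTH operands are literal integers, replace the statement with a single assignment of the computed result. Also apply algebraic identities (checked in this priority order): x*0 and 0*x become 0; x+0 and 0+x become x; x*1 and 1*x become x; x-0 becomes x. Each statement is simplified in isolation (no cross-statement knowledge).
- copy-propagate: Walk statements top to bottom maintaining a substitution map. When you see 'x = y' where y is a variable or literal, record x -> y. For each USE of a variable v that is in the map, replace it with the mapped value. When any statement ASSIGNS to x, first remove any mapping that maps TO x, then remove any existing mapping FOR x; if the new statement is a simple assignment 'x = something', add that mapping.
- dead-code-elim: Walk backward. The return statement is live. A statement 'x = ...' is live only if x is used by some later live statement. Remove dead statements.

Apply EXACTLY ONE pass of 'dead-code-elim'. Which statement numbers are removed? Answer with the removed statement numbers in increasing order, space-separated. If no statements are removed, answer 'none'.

Backward liveness scan:
Stmt 1 'b = 1': DEAD (b not in live set [])
Stmt 2 'v = b + 0': DEAD (v not in live set [])
Stmt 3 'd = 9': KEEP (d is live); live-in = []
Stmt 4 't = 4': DEAD (t not in live set ['d'])
Stmt 5 'a = 6': DEAD (a not in live set ['d'])
Stmt 6 'x = 6': DEAD (x not in live set ['d'])
Stmt 7 'return d': KEEP (return); live-in = ['d']
Removed statement numbers: [1, 2, 4, 5, 6]
Surviving IR:
  d = 9
  return d

Answer: 1 2 4 5 6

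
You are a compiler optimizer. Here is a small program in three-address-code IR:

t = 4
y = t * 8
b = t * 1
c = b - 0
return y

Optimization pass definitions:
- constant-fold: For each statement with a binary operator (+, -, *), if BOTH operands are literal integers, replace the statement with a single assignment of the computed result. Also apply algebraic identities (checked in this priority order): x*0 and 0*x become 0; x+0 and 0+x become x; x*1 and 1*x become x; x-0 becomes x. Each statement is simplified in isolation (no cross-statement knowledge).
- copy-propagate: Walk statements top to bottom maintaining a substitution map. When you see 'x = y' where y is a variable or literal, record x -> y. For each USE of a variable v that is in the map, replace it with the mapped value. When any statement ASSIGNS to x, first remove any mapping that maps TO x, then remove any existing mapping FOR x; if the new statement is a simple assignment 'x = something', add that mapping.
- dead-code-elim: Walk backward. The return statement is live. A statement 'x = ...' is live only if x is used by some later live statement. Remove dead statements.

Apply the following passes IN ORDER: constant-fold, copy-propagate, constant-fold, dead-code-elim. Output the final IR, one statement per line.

Answer: y = 32
return y

Derivation:
Initial IR:
  t = 4
  y = t * 8
  b = t * 1
  c = b - 0
  return y
After constant-fold (5 stmts):
  t = 4
  y = t * 8
  b = t
  c = b
  return y
After copy-propagate (5 stmts):
  t = 4
  y = 4 * 8
  b = 4
  c = 4
  return y
After constant-fold (5 stmts):
  t = 4
  y = 32
  b = 4
  c = 4
  return y
After dead-code-elim (2 stmts):
  y = 32
  return y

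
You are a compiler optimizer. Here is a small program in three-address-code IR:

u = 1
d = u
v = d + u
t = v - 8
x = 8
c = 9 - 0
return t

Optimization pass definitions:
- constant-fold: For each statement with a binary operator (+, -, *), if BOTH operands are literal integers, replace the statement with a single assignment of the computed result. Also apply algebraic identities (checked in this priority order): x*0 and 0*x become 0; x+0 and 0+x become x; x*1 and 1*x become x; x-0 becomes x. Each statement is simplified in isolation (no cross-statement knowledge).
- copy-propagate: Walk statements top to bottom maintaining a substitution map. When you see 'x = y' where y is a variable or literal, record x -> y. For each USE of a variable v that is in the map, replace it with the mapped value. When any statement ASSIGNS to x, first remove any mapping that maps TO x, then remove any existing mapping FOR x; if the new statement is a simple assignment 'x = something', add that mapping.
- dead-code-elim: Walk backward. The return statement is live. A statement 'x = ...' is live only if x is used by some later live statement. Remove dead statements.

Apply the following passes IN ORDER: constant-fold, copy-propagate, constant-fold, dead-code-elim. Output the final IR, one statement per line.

Initial IR:
  u = 1
  d = u
  v = d + u
  t = v - 8
  x = 8
  c = 9 - 0
  return t
After constant-fold (7 stmts):
  u = 1
  d = u
  v = d + u
  t = v - 8
  x = 8
  c = 9
  return t
After copy-propagate (7 stmts):
  u = 1
  d = 1
  v = 1 + 1
  t = v - 8
  x = 8
  c = 9
  return t
After constant-fold (7 stmts):
  u = 1
  d = 1
  v = 2
  t = v - 8
  x = 8
  c = 9
  return t
After dead-code-elim (3 stmts):
  v = 2
  t = v - 8
  return t

Answer: v = 2
t = v - 8
return t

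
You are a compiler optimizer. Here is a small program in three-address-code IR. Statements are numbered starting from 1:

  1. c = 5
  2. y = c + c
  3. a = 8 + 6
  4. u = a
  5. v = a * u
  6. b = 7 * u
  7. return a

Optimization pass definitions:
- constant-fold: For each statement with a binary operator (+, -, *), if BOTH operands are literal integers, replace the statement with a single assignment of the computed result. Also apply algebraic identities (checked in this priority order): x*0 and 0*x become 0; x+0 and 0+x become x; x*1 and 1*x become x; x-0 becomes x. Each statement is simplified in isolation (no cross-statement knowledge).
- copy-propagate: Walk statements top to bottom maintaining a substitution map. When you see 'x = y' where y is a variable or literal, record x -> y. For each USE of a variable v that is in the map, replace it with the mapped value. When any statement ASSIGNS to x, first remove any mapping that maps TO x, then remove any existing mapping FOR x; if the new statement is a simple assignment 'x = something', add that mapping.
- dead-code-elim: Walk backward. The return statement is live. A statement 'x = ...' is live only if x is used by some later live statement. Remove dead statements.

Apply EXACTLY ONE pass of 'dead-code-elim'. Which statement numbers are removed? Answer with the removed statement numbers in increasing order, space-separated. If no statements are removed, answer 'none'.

Backward liveness scan:
Stmt 1 'c = 5': DEAD (c not in live set [])
Stmt 2 'y = c + c': DEAD (y not in live set [])
Stmt 3 'a = 8 + 6': KEEP (a is live); live-in = []
Stmt 4 'u = a': DEAD (u not in live set ['a'])
Stmt 5 'v = a * u': DEAD (v not in live set ['a'])
Stmt 6 'b = 7 * u': DEAD (b not in live set ['a'])
Stmt 7 'return a': KEEP (return); live-in = ['a']
Removed statement numbers: [1, 2, 4, 5, 6]
Surviving IR:
  a = 8 + 6
  return a

Answer: 1 2 4 5 6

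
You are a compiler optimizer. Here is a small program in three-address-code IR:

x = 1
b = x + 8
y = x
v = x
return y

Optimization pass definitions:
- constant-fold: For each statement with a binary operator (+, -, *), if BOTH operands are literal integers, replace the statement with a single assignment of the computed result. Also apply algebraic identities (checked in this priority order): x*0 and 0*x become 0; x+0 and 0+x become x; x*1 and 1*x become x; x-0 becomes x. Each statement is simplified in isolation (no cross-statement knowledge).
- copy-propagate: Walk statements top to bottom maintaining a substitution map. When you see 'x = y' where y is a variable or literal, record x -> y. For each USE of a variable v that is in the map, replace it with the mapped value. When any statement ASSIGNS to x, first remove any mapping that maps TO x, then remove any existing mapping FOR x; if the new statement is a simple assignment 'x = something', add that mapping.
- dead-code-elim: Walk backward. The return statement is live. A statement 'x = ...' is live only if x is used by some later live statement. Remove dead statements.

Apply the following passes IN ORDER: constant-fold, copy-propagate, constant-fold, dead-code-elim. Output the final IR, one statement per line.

Answer: return 1

Derivation:
Initial IR:
  x = 1
  b = x + 8
  y = x
  v = x
  return y
After constant-fold (5 stmts):
  x = 1
  b = x + 8
  y = x
  v = x
  return y
After copy-propagate (5 stmts):
  x = 1
  b = 1 + 8
  y = 1
  v = 1
  return 1
After constant-fold (5 stmts):
  x = 1
  b = 9
  y = 1
  v = 1
  return 1
After dead-code-elim (1 stmts):
  return 1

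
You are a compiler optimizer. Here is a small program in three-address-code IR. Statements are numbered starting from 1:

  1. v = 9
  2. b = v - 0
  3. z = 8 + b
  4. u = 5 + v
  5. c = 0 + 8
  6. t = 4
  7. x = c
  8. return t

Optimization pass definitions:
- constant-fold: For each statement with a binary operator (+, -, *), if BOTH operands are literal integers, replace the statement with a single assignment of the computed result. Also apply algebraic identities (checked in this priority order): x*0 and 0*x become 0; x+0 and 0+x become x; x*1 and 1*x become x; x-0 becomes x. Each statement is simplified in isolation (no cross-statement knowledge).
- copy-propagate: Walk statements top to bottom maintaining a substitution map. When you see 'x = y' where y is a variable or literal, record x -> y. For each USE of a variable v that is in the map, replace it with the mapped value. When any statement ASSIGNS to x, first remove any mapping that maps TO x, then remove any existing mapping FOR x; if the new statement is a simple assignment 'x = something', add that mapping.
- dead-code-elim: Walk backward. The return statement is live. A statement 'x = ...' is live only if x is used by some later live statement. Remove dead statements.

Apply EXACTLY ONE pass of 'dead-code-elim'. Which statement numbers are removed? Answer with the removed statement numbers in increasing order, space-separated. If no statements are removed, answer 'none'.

Answer: 1 2 3 4 5 7

Derivation:
Backward liveness scan:
Stmt 1 'v = 9': DEAD (v not in live set [])
Stmt 2 'b = v - 0': DEAD (b not in live set [])
Stmt 3 'z = 8 + b': DEAD (z not in live set [])
Stmt 4 'u = 5 + v': DEAD (u not in live set [])
Stmt 5 'c = 0 + 8': DEAD (c not in live set [])
Stmt 6 't = 4': KEEP (t is live); live-in = []
Stmt 7 'x = c': DEAD (x not in live set ['t'])
Stmt 8 'return t': KEEP (return); live-in = ['t']
Removed statement numbers: [1, 2, 3, 4, 5, 7]
Surviving IR:
  t = 4
  return t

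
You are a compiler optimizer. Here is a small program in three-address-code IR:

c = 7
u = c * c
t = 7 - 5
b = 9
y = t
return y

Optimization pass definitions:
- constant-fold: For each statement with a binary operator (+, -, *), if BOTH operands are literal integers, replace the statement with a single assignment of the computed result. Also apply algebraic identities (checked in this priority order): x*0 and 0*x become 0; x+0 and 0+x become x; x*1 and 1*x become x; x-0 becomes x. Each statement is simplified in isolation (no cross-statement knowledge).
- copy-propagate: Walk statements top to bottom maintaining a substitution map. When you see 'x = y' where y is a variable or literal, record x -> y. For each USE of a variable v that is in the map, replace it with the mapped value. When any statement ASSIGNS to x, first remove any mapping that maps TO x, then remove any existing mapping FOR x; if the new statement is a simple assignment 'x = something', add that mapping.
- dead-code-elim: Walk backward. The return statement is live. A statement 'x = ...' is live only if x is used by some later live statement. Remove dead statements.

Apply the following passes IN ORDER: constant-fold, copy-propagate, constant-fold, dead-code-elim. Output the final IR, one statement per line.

Initial IR:
  c = 7
  u = c * c
  t = 7 - 5
  b = 9
  y = t
  return y
After constant-fold (6 stmts):
  c = 7
  u = c * c
  t = 2
  b = 9
  y = t
  return y
After copy-propagate (6 stmts):
  c = 7
  u = 7 * 7
  t = 2
  b = 9
  y = 2
  return 2
After constant-fold (6 stmts):
  c = 7
  u = 49
  t = 2
  b = 9
  y = 2
  return 2
After dead-code-elim (1 stmts):
  return 2

Answer: return 2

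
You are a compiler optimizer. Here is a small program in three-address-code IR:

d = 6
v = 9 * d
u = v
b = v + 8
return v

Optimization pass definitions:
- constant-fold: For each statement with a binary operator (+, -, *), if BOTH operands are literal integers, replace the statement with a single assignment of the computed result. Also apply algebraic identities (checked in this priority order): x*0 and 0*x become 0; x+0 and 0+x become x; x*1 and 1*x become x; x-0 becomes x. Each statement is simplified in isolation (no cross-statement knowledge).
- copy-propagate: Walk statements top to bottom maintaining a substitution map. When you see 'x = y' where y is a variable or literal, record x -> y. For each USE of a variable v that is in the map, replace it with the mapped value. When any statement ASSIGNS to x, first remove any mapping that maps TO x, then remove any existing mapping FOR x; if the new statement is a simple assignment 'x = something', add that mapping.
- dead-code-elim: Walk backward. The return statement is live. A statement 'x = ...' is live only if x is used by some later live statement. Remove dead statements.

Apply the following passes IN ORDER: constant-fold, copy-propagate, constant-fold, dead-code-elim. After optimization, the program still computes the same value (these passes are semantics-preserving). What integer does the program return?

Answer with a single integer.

Initial IR:
  d = 6
  v = 9 * d
  u = v
  b = v + 8
  return v
After constant-fold (5 stmts):
  d = 6
  v = 9 * d
  u = v
  b = v + 8
  return v
After copy-propagate (5 stmts):
  d = 6
  v = 9 * 6
  u = v
  b = v + 8
  return v
After constant-fold (5 stmts):
  d = 6
  v = 54
  u = v
  b = v + 8
  return v
After dead-code-elim (2 stmts):
  v = 54
  return v
Evaluate:
  d = 6  =>  d = 6
  v = 9 * d  =>  v = 54
  u = v  =>  u = 54
  b = v + 8  =>  b = 62
  return v = 54

Answer: 54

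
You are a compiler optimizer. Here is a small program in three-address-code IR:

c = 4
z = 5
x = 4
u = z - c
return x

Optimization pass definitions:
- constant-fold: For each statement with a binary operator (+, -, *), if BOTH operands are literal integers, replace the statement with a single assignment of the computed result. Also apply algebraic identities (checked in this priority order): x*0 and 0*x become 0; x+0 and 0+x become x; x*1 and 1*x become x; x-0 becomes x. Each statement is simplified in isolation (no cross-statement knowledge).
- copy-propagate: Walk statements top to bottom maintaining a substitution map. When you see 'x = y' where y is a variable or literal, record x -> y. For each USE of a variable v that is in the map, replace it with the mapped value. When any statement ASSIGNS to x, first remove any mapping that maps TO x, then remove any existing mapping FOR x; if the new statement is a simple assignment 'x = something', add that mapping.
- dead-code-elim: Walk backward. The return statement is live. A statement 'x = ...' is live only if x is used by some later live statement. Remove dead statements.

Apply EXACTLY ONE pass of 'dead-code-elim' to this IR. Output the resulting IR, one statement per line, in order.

Applying dead-code-elim statement-by-statement:
  [5] return x  -> KEEP (return); live=['x']
  [4] u = z - c  -> DEAD (u not live)
  [3] x = 4  -> KEEP; live=[]
  [2] z = 5  -> DEAD (z not live)
  [1] c = 4  -> DEAD (c not live)
Result (2 stmts):
  x = 4
  return x

Answer: x = 4
return x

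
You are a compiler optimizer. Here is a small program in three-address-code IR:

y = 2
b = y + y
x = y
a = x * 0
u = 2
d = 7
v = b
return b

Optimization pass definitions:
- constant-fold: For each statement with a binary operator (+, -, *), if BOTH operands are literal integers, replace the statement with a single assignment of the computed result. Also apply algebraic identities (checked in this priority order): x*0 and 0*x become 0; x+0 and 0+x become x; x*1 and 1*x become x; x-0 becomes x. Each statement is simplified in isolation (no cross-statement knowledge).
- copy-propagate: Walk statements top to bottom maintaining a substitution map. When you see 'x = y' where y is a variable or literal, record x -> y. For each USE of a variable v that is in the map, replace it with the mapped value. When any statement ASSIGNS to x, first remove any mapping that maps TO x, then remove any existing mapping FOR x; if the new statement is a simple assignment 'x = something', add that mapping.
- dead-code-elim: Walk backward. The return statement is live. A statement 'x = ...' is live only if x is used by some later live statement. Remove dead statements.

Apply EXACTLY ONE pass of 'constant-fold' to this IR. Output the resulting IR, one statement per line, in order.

Answer: y = 2
b = y + y
x = y
a = 0
u = 2
d = 7
v = b
return b

Derivation:
Applying constant-fold statement-by-statement:
  [1] y = 2  (unchanged)
  [2] b = y + y  (unchanged)
  [3] x = y  (unchanged)
  [4] a = x * 0  -> a = 0
  [5] u = 2  (unchanged)
  [6] d = 7  (unchanged)
  [7] v = b  (unchanged)
  [8] return b  (unchanged)
Result (8 stmts):
  y = 2
  b = y + y
  x = y
  a = 0
  u = 2
  d = 7
  v = b
  return b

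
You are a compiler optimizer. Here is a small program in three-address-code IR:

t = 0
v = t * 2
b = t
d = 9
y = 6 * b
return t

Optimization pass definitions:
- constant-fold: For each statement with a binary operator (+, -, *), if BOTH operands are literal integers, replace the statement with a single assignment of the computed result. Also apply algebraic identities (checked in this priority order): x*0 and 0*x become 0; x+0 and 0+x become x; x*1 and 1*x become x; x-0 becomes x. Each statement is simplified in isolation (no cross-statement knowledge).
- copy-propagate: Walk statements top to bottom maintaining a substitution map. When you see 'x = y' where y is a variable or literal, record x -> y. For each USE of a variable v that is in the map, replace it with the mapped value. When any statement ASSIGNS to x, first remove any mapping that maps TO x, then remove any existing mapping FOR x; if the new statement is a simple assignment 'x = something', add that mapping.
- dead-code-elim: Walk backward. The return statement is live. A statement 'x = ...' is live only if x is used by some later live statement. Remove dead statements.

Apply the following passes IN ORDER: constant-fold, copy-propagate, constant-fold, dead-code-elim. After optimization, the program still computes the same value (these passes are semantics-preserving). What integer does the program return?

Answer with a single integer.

Answer: 0

Derivation:
Initial IR:
  t = 0
  v = t * 2
  b = t
  d = 9
  y = 6 * b
  return t
After constant-fold (6 stmts):
  t = 0
  v = t * 2
  b = t
  d = 9
  y = 6 * b
  return t
After copy-propagate (6 stmts):
  t = 0
  v = 0 * 2
  b = 0
  d = 9
  y = 6 * 0
  return 0
After constant-fold (6 stmts):
  t = 0
  v = 0
  b = 0
  d = 9
  y = 0
  return 0
After dead-code-elim (1 stmts):
  return 0
Evaluate:
  t = 0  =>  t = 0
  v = t * 2  =>  v = 0
  b = t  =>  b = 0
  d = 9  =>  d = 9
  y = 6 * b  =>  y = 0
  return t = 0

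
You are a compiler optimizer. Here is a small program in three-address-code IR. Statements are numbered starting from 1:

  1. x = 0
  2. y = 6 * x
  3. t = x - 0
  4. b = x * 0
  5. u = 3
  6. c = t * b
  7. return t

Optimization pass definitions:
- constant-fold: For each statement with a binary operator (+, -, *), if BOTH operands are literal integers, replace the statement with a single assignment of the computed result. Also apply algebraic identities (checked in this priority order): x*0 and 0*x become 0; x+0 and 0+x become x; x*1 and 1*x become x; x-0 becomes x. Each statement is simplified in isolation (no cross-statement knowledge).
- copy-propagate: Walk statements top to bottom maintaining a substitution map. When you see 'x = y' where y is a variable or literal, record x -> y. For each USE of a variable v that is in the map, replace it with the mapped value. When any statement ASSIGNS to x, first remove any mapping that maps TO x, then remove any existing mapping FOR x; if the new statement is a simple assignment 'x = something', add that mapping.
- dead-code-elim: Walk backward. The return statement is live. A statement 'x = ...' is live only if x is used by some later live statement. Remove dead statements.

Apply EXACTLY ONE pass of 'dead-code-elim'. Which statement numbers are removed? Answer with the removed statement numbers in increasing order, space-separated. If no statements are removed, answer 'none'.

Answer: 2 4 5 6

Derivation:
Backward liveness scan:
Stmt 1 'x = 0': KEEP (x is live); live-in = []
Stmt 2 'y = 6 * x': DEAD (y not in live set ['x'])
Stmt 3 't = x - 0': KEEP (t is live); live-in = ['x']
Stmt 4 'b = x * 0': DEAD (b not in live set ['t'])
Stmt 5 'u = 3': DEAD (u not in live set ['t'])
Stmt 6 'c = t * b': DEAD (c not in live set ['t'])
Stmt 7 'return t': KEEP (return); live-in = ['t']
Removed statement numbers: [2, 4, 5, 6]
Surviving IR:
  x = 0
  t = x - 0
  return t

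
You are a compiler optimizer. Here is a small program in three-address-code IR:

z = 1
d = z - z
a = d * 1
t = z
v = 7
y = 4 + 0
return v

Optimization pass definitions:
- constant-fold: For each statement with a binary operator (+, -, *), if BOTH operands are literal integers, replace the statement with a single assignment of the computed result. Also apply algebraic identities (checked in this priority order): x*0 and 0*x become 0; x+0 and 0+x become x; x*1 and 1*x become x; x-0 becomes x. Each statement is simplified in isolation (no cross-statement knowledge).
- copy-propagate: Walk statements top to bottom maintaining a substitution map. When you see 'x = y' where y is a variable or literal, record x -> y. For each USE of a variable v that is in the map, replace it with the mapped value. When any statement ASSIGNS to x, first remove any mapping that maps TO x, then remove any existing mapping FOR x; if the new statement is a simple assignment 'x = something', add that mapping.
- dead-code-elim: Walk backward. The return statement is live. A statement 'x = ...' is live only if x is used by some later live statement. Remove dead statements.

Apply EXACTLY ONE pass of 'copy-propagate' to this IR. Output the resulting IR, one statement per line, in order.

Answer: z = 1
d = 1 - 1
a = d * 1
t = 1
v = 7
y = 4 + 0
return 7

Derivation:
Applying copy-propagate statement-by-statement:
  [1] z = 1  (unchanged)
  [2] d = z - z  -> d = 1 - 1
  [3] a = d * 1  (unchanged)
  [4] t = z  -> t = 1
  [5] v = 7  (unchanged)
  [6] y = 4 + 0  (unchanged)
  [7] return v  -> return 7
Result (7 stmts):
  z = 1
  d = 1 - 1
  a = d * 1
  t = 1
  v = 7
  y = 4 + 0
  return 7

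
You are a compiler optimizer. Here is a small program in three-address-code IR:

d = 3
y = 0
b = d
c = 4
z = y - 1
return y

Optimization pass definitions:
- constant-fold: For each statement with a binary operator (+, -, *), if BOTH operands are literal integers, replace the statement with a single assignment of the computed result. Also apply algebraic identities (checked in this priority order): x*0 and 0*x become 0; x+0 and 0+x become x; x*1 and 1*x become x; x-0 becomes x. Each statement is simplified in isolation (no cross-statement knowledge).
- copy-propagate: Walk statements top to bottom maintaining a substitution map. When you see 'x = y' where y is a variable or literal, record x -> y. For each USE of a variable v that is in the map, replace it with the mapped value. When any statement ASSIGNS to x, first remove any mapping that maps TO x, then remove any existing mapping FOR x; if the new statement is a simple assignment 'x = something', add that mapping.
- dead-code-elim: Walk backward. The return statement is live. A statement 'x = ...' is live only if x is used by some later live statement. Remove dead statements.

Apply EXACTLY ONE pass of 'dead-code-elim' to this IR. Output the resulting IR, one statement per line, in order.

Answer: y = 0
return y

Derivation:
Applying dead-code-elim statement-by-statement:
  [6] return y  -> KEEP (return); live=['y']
  [5] z = y - 1  -> DEAD (z not live)
  [4] c = 4  -> DEAD (c not live)
  [3] b = d  -> DEAD (b not live)
  [2] y = 0  -> KEEP; live=[]
  [1] d = 3  -> DEAD (d not live)
Result (2 stmts):
  y = 0
  return y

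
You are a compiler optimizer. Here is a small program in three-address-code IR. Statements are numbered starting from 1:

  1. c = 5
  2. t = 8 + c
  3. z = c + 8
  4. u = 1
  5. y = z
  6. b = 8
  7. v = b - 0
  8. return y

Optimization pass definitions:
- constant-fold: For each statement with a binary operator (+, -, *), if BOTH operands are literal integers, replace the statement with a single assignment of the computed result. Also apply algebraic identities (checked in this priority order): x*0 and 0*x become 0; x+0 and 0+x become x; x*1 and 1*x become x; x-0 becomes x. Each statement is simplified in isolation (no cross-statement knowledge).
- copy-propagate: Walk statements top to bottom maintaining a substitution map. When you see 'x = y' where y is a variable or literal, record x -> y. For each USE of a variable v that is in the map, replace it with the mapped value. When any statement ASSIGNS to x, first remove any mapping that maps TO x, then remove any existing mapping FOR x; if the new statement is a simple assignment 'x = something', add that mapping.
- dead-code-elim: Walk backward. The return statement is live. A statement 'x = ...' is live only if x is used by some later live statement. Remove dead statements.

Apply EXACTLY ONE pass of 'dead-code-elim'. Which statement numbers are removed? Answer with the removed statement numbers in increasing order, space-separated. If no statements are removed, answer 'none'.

Backward liveness scan:
Stmt 1 'c = 5': KEEP (c is live); live-in = []
Stmt 2 't = 8 + c': DEAD (t not in live set ['c'])
Stmt 3 'z = c + 8': KEEP (z is live); live-in = ['c']
Stmt 4 'u = 1': DEAD (u not in live set ['z'])
Stmt 5 'y = z': KEEP (y is live); live-in = ['z']
Stmt 6 'b = 8': DEAD (b not in live set ['y'])
Stmt 7 'v = b - 0': DEAD (v not in live set ['y'])
Stmt 8 'return y': KEEP (return); live-in = ['y']
Removed statement numbers: [2, 4, 6, 7]
Surviving IR:
  c = 5
  z = c + 8
  y = z
  return y

Answer: 2 4 6 7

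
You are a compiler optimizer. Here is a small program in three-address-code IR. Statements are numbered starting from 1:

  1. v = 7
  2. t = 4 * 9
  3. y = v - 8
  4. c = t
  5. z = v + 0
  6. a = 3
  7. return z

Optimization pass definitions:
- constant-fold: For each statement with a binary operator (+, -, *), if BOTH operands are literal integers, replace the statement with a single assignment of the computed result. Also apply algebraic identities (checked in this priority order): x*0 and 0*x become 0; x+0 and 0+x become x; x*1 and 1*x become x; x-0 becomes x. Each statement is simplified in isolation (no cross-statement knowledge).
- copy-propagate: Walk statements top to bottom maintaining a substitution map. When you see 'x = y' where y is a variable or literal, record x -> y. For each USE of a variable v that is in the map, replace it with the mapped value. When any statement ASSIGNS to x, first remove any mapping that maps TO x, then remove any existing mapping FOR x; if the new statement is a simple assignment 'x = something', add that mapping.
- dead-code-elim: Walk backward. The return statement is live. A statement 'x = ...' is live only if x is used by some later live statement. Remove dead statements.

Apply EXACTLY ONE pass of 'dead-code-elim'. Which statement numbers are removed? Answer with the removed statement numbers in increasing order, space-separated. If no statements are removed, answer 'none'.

Backward liveness scan:
Stmt 1 'v = 7': KEEP (v is live); live-in = []
Stmt 2 't = 4 * 9': DEAD (t not in live set ['v'])
Stmt 3 'y = v - 8': DEAD (y not in live set ['v'])
Stmt 4 'c = t': DEAD (c not in live set ['v'])
Stmt 5 'z = v + 0': KEEP (z is live); live-in = ['v']
Stmt 6 'a = 3': DEAD (a not in live set ['z'])
Stmt 7 'return z': KEEP (return); live-in = ['z']
Removed statement numbers: [2, 3, 4, 6]
Surviving IR:
  v = 7
  z = v + 0
  return z

Answer: 2 3 4 6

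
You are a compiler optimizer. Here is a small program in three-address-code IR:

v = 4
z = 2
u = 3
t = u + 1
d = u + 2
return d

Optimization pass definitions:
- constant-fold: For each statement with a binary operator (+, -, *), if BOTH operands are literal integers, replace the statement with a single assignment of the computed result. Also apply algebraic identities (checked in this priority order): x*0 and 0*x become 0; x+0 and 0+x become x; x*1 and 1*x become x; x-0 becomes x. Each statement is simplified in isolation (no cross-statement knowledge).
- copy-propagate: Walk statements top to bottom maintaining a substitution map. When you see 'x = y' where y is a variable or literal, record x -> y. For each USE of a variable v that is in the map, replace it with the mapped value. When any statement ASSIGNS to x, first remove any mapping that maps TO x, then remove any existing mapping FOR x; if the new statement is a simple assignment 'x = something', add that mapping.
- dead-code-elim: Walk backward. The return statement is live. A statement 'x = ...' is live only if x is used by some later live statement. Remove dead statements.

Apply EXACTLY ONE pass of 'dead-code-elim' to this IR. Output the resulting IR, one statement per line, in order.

Applying dead-code-elim statement-by-statement:
  [6] return d  -> KEEP (return); live=['d']
  [5] d = u + 2  -> KEEP; live=['u']
  [4] t = u + 1  -> DEAD (t not live)
  [3] u = 3  -> KEEP; live=[]
  [2] z = 2  -> DEAD (z not live)
  [1] v = 4  -> DEAD (v not live)
Result (3 stmts):
  u = 3
  d = u + 2
  return d

Answer: u = 3
d = u + 2
return d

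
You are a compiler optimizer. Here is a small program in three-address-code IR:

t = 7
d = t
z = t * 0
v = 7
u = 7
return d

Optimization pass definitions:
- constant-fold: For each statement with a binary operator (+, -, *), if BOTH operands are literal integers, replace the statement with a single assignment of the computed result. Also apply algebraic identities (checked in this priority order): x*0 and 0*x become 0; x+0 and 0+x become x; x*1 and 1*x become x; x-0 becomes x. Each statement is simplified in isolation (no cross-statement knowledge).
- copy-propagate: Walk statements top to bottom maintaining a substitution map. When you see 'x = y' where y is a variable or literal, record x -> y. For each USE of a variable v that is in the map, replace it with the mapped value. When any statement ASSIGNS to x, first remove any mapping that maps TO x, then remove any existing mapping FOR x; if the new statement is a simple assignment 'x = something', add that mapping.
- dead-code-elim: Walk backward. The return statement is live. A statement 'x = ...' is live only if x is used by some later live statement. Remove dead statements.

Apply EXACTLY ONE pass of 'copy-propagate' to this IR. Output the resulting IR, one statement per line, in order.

Applying copy-propagate statement-by-statement:
  [1] t = 7  (unchanged)
  [2] d = t  -> d = 7
  [3] z = t * 0  -> z = 7 * 0
  [4] v = 7  (unchanged)
  [5] u = 7  (unchanged)
  [6] return d  -> return 7
Result (6 stmts):
  t = 7
  d = 7
  z = 7 * 0
  v = 7
  u = 7
  return 7

Answer: t = 7
d = 7
z = 7 * 0
v = 7
u = 7
return 7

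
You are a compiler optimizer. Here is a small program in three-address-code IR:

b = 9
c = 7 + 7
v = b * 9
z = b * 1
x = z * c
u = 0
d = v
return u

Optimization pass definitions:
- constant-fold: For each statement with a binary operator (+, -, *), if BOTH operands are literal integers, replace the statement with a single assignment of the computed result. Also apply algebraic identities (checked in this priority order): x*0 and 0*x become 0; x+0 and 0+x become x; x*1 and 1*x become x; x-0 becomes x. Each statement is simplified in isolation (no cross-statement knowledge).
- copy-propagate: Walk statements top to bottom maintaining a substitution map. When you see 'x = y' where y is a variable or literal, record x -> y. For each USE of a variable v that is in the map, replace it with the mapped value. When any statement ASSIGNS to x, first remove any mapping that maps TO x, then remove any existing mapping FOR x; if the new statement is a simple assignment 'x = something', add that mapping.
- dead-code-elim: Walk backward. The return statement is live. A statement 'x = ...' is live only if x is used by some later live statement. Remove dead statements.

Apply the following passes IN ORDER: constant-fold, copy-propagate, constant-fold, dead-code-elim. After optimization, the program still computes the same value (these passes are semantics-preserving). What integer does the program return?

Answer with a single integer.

Initial IR:
  b = 9
  c = 7 + 7
  v = b * 9
  z = b * 1
  x = z * c
  u = 0
  d = v
  return u
After constant-fold (8 stmts):
  b = 9
  c = 14
  v = b * 9
  z = b
  x = z * c
  u = 0
  d = v
  return u
After copy-propagate (8 stmts):
  b = 9
  c = 14
  v = 9 * 9
  z = 9
  x = 9 * 14
  u = 0
  d = v
  return 0
After constant-fold (8 stmts):
  b = 9
  c = 14
  v = 81
  z = 9
  x = 126
  u = 0
  d = v
  return 0
After dead-code-elim (1 stmts):
  return 0
Evaluate:
  b = 9  =>  b = 9
  c = 7 + 7  =>  c = 14
  v = b * 9  =>  v = 81
  z = b * 1  =>  z = 9
  x = z * c  =>  x = 126
  u = 0  =>  u = 0
  d = v  =>  d = 81
  return u = 0

Answer: 0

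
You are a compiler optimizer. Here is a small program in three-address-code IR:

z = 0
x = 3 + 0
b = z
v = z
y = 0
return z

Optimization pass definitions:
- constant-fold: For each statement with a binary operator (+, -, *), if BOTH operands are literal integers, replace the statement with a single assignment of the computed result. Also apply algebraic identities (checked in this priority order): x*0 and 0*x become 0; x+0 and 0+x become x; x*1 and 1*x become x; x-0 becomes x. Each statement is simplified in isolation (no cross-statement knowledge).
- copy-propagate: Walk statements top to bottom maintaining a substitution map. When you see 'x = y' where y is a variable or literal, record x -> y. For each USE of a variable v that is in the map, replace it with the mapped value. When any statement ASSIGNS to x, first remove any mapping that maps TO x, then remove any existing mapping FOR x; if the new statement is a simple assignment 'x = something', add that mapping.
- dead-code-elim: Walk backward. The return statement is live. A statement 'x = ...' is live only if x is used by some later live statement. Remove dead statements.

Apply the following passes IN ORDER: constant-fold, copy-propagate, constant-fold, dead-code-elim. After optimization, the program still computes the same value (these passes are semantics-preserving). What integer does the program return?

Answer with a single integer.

Answer: 0

Derivation:
Initial IR:
  z = 0
  x = 3 + 0
  b = z
  v = z
  y = 0
  return z
After constant-fold (6 stmts):
  z = 0
  x = 3
  b = z
  v = z
  y = 0
  return z
After copy-propagate (6 stmts):
  z = 0
  x = 3
  b = 0
  v = 0
  y = 0
  return 0
After constant-fold (6 stmts):
  z = 0
  x = 3
  b = 0
  v = 0
  y = 0
  return 0
After dead-code-elim (1 stmts):
  return 0
Evaluate:
  z = 0  =>  z = 0
  x = 3 + 0  =>  x = 3
  b = z  =>  b = 0
  v = z  =>  v = 0
  y = 0  =>  y = 0
  return z = 0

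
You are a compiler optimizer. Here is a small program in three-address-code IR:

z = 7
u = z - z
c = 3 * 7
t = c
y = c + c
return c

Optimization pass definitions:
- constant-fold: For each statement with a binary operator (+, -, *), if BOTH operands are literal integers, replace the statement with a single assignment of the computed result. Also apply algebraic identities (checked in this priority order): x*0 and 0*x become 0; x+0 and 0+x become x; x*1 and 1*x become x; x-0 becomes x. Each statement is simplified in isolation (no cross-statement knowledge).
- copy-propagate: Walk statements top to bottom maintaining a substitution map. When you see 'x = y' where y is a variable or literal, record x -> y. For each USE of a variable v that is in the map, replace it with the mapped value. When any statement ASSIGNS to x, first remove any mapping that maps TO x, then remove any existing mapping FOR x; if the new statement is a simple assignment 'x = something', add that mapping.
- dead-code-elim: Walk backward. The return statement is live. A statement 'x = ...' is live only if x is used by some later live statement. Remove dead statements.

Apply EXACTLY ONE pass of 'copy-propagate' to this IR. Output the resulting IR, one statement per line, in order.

Answer: z = 7
u = 7 - 7
c = 3 * 7
t = c
y = c + c
return c

Derivation:
Applying copy-propagate statement-by-statement:
  [1] z = 7  (unchanged)
  [2] u = z - z  -> u = 7 - 7
  [3] c = 3 * 7  (unchanged)
  [4] t = c  (unchanged)
  [5] y = c + c  (unchanged)
  [6] return c  (unchanged)
Result (6 stmts):
  z = 7
  u = 7 - 7
  c = 3 * 7
  t = c
  y = c + c
  return c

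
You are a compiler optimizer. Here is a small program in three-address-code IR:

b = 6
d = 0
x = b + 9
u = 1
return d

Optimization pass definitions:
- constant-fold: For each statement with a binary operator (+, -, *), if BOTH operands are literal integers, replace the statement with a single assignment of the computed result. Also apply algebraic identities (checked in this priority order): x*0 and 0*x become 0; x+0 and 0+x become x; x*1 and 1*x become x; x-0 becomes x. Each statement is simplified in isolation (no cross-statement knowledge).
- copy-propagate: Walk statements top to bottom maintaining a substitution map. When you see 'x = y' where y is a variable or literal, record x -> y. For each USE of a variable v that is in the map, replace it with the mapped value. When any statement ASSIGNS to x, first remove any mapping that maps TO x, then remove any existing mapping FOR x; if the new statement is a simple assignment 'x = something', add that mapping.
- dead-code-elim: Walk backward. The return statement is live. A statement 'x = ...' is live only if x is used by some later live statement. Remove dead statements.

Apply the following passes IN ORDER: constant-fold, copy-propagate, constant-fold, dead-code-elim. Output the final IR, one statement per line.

Answer: return 0

Derivation:
Initial IR:
  b = 6
  d = 0
  x = b + 9
  u = 1
  return d
After constant-fold (5 stmts):
  b = 6
  d = 0
  x = b + 9
  u = 1
  return d
After copy-propagate (5 stmts):
  b = 6
  d = 0
  x = 6 + 9
  u = 1
  return 0
After constant-fold (5 stmts):
  b = 6
  d = 0
  x = 15
  u = 1
  return 0
After dead-code-elim (1 stmts):
  return 0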